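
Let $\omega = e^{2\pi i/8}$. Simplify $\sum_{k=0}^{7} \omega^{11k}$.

Let ζ = ω^11 = e^(2πi·11/8). Since 8 ∤ 11, ζ ≠ 1.
Sum = Σ_{k=0}^{7} ζ^k = (ζ^8 - 1)/(ζ - 1) = (ω^{11·8} - 1)/(ζ - 1) = (1 - 1)/(ζ - 1) = 0


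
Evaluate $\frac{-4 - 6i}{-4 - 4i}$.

Multiply numerator and denominator by conjugate (-4 + 4i):
= (-4 - 6i)(-4 + 4i) / ((-4)^2 + (-4)^2)
= (40 + 8i) / 32
Divide through by 8: (5 + i) / 4
= 5/4 + (1/4)i


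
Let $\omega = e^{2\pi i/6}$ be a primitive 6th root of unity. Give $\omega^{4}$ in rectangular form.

ω^4 = e^(2πi·4/6) = e^(i·4π/3)
= cos(4π/3) + i sin(4π/3)
= -1/2 - (sqrt(3)/2)i


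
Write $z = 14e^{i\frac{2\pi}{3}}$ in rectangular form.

a = r cos θ = 14 * -1/2 = -7
b = r sin θ = 14 * sqrt(3)/2 = 7*sqrt(3)
z = -7 + 7*sqrt(3)i


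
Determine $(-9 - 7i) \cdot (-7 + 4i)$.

(a1*a2 - b1*b2) + (a1*b2 + b1*a2)i
= (63 - (-28)) + (-36 + 49)i
= 91 + 13i


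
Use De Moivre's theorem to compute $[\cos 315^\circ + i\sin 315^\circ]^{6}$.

By De Moivre: z^n = r^n(cos(nθ) + i sin(nθ))
= 1^6(cos(6*315°) + i sin(6*315°))
= 1(cos 90° + i sin 90°)
= i


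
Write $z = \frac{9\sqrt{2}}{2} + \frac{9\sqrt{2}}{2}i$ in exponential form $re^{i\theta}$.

r = |z| = sqrt((9*sqrt(2)/2)^2 + (9*sqrt(2)/2)^2) = sqrt(81/2 + 81/2) = sqrt(81) = 9
θ = arctan(b/a) = arctan(6.364/6.364) (quadrant-adjusted) = 45° = π/4
z = 9e^(i*π/4)


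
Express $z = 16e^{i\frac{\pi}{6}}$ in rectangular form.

a = r cos θ = 16 * sqrt(3)/2 = 8*sqrt(3)
b = r sin θ = 16 * 1/2 = 8
z = 8*sqrt(3) + 8i


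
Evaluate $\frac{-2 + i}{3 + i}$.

Multiply numerator and denominator by conjugate (3 - i):
= (-2 + i)(3 - i) / (3^2 + 1^2)
= (-5 + 5i) / 10
Divide through by 5: (-1 + i) / 2
= -1/2 + (1/2)i


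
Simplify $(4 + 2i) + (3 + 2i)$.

(4 + 3) + (2 + 2)i = 7 + 4i


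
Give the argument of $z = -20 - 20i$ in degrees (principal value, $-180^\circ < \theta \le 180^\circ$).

θ = arctan(b/a) = arctan(-20/-20) (quadrant-adjusted) = -135°


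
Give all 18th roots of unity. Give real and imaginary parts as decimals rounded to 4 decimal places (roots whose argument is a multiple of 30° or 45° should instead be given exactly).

ω_k = e^(2πik/18) = cos(2πk/18) + i sin(2πk/18) for k = 0, 1, ..., 17
Roots: 1, 0.9397 + 0.3420i, 0.7660 + 0.6428i, 1/2 + (sqrt(3)/2)i, 0.1736 + 0.9848i, -0.1736 + 0.9848i, -1/2 + (sqrt(3)/2)i, -0.7660 + 0.6428i, -0.9397 + 0.3420i, -1, -0.9397 - 0.3420i, -0.7660 - 0.6428i, -1/2 - (sqrt(3)/2)i, -0.1736 - 0.9848i, 0.1736 - 0.9848i, 1/2 - (sqrt(3)/2)i, 0.7660 - 0.6428i, 0.9397 - 0.3420i


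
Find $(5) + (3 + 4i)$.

(5 + 3) + (0 + 4)i = 8 + 4i


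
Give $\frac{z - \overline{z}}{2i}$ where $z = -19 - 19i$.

z - conjugate(z) = 2bi
(z - conjugate(z))/(2i) = 2bi/(2i) = b = -19


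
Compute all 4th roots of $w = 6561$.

|w| = 6561, arg(w) = 0°
Root modulus = 6561^(1/4) = 9
Root arguments: θ_k = (0° + 360°k)/4 for k = 0, 1, ..., 3
Roots: 9, 9i, -9, -9i


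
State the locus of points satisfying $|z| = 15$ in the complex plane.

|z| = 15 means sqrt(x^2 + y^2) = 15
This is a circle of radius 15 centered at the origin


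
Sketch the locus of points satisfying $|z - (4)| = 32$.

|z - z0| = r describes a circle centered at z0 with radius r
Here z0 = 4 and r = 32
Locus: Circle centered at (4, 0) with radius 32


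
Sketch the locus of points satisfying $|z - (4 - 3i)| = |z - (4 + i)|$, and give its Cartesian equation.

|z - z1| = |z - z2| means z is equidistant from z1 and z2,
i.e. the perpendicular bisector of the segment from (4, -3) to (4, 1) (midpoint (4, -1)).
With z = x + yi, square both sides:
(x - 4)^2 + (y - (-3))^2 = (x - 4)^2 + (y - 1)^2
The x^2 and y^2 terms cancel: 0x + 8y = 17 - 25 = -8
Simplify: y = -1
Locus: Perpendicular bisector of the segment from (4, -3) to (4, 1): the line y = -1


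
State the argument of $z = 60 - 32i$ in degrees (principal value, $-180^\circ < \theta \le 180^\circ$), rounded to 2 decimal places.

θ = arctan(b/a) = arctan(-32/60) (quadrant-adjusted) = -28.07°


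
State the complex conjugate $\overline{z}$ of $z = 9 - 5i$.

If z = a + bi, then conjugate(z) = a - bi
conjugate(9 - 5i) = 9 + 5i


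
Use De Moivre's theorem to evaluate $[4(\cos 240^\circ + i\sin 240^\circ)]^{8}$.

By De Moivre: z^n = r^n(cos(nθ) + i sin(nθ))
= 4^8(cos(8*240°) + i sin(8*240°))
= 65536(cos 120° + i sin 120°)
= -32768 + 32768*sqrt(3)i


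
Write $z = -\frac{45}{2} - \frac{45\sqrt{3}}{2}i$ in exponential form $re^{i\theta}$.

r = |z| = sqrt((-45/2)^2 + (-45*sqrt(3)/2)^2) = sqrt(2025/4 + 6075/4) = sqrt(2025) = 45
θ = arctan(b/a) = arctan(-38.9711/-22.5) (quadrant-adjusted) = -120° = -2π/3
z = 45e^(-i*2π/3)


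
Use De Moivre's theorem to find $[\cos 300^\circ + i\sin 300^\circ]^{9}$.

By De Moivre: z^n = r^n(cos(nθ) + i sin(nθ))
= 1^9(cos(9*300°) + i sin(9*300°))
= 1(cos 180° + i sin 180°)
= -1


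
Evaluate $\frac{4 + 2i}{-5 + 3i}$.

Multiply numerator and denominator by conjugate (-5 - 3i):
= (4 + 2i)(-5 - 3i) / ((-5)^2 + 3^2)
= (-14 - 22i) / 34
Divide through by 2: (-7 - 11i) / 17
= -7/17 - (11/17)i


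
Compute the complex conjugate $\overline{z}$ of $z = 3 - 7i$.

If z = a + bi, then conjugate(z) = a - bi
conjugate(3 - 7i) = 3 + 7i


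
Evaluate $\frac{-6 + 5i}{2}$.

Divisor is real, so divide each part by 2:
= -3 + (5/2)i


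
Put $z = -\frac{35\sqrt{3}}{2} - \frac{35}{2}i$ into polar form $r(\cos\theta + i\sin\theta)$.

r = |z| = sqrt(a^2 + b^2) = sqrt((-35*sqrt(3)/2)^2 + (-35/2)^2) = sqrt(3675/4 + 1225/4) = sqrt(1225) = 35
θ = arctan(b/a) = arctan(-17.5/-30.3109) (quadrant-adjusted) = 210°
z = 35(cos 210° + i sin 210°)


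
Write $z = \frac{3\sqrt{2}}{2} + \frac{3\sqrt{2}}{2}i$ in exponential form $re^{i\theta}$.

r = |z| = sqrt((3*sqrt(2)/2)^2 + (3*sqrt(2)/2)^2) = sqrt(9/2 + 9/2) = sqrt(9) = 3
θ = arctan(b/a) = arctan(2.1213/2.1213) (quadrant-adjusted) = 45° = π/4
z = 3e^(i*π/4)


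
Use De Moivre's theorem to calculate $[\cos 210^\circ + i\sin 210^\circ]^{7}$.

By De Moivre: z^n = r^n(cos(nθ) + i sin(nθ))
= 1^7(cos(7*210°) + i sin(7*210°))
= 1(cos 30° + i sin 30°)
= sqrt(3)/2 + (1/2)i


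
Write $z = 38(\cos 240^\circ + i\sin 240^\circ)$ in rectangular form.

a = r cos θ = 38 * -1/2 = -19
b = r sin θ = 38 * -sqrt(3)/2 = -19*sqrt(3)
z = -19 - 19*sqrt(3)i


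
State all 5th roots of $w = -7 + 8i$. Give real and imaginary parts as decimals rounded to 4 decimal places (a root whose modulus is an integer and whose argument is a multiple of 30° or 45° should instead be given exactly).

|w| = sqrt(113) ≈ 10.630146, arg(w) ≈ 131.185925°
Root modulus = sqrt(113)^(1/5) ≈ 1.604382
Root arguments: θ_k = (arg(w) + 360°k)/5 for k = 0, 1, ..., 4
Compute each root as (root modulus)(cos θ_k + i sin θ_k) using full-precision intermediates, then round to 4 decimal places.
Roots: 1.4391 + 0.7093i, -0.2299 + 1.5878i, -1.5811 + 0.2721i, -0.7473 - 1.4197i, 1.1193 - 1.1495i


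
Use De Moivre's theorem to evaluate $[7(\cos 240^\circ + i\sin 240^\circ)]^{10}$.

By De Moivre: z^n = r^n(cos(nθ) + i sin(nθ))
= 7^10(cos(10*240°) + i sin(10*240°))
= 282475249(cos 240° + i sin 240°)
= -282475249/2 - (282475249*sqrt(3)/2)i


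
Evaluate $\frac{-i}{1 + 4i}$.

Multiply numerator and denominator by conjugate (1 - 4i):
= (-i)(1 - 4i) / (1^2 + 4^2)
= (-4 - i) / 17
= -4/17 - (1/17)i


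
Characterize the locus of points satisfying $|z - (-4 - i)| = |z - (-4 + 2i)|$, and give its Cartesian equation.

|z - z1| = |z - z2| means z is equidistant from z1 and z2,
i.e. the perpendicular bisector of the segment from (-4, -1) to (-4, 2) (midpoint (-4, 1/2)).
With z = x + yi, square both sides:
(x - (-4))^2 + (y - (-1))^2 = (x - (-4))^2 + (y - 2)^2
The x^2 and y^2 terms cancel: 0x + 6y = 20 - 17 = 3
Simplify: y = 1/2
Locus: Perpendicular bisector of the segment from (-4, -1) to (-4, 2): the line y = 1/2


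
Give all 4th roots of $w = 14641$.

|w| = 14641, arg(w) = 0°
Root modulus = 14641^(1/4) = 11
Root arguments: θ_k = (0° + 360°k)/4 for k = 0, 1, ..., 3
Roots: 11, 11i, -11, -11i


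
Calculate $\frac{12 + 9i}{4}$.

Divisor is real, so divide each part by 4:
= 3 + (9/4)i


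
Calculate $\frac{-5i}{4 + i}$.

Multiply numerator and denominator by conjugate (4 - i):
= (-5i)(4 - i) / (4^2 + 1^2)
= (-5 - 20i) / 17
= -5/17 - (20/17)i


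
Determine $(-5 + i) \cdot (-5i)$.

(a1*a2 - b1*b2) + (a1*b2 + b1*a2)i
= (0 - (-5)) + (25 + 0)i
= 5 + 25i


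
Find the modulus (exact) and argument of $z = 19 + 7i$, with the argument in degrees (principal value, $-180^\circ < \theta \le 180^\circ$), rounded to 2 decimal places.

|z| = sqrt(19^2 + 7^2) = sqrt(410)
arg(z) = arctan(b/a) = arctan(7/19) (quadrant-adjusted) = 20.22°


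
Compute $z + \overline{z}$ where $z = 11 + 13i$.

z + conjugate(z) = (a + bi) + (a - bi) = 2a
= 2 * 11 = 22


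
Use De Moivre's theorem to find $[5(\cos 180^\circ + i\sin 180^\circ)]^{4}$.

By De Moivre: z^n = r^n(cos(nθ) + i sin(nθ))
= 5^4(cos(4*180°) + i sin(4*180°))
= 625(cos 0° + i sin 0°)
= 625


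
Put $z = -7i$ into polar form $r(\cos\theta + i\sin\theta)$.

r = |z| = sqrt(a^2 + b^2) = sqrt((0)^2 + (-7)^2) = sqrt(0 + 49) = sqrt(49) = 7
a = 0 and b < 0, so z lies on the negative imaginary axis: θ = 270°
z = 7(cos 270° + i sin 270°)


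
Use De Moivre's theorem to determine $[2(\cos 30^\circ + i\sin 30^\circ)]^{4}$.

By De Moivre: z^n = r^n(cos(nθ) + i sin(nθ))
= 2^4(cos(4*30°) + i sin(4*30°))
= 16(cos 120° + i sin 120°)
= -8 + 8*sqrt(3)i


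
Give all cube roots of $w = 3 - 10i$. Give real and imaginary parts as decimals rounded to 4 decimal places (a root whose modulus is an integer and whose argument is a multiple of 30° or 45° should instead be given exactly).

|w| = sqrt(109) ≈ 10.440307, arg(w) ≈ 286.699244°
Root modulus = sqrt(109)^(1/3) ≈ 2.185602
Root arguments: θ_k = (arg(w) + 360°k)/3 for k = 0, 1, ..., 2
Compute each root as (root modulus)(cos θ_k + i sin θ_k) using full-precision intermediates, then round to 4 decimal places.
Roots: -0.2120 + 2.1753i, -1.7779 - 1.2712i, 1.9899 - 0.9040i


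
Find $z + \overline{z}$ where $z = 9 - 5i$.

z + conjugate(z) = (a + bi) + (a - bi) = 2a
= 2 * 9 = 18


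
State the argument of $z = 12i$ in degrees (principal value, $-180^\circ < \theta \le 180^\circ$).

a = 0 and b > 0, so z lies on the positive imaginary axis: θ = 90°


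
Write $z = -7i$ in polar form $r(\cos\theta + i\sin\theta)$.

r = |z| = sqrt(a^2 + b^2) = sqrt((0)^2 + (-7)^2) = sqrt(0 + 49) = sqrt(49) = 7
a = 0 and b < 0, so z lies on the negative imaginary axis: θ = 270°
z = 7(cos 270° + i sin 270°)


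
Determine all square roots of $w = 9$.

|w| = 9, arg(w) = 0°
Root modulus = 9^(1/2) = 3
Root arguments: θ_k = (0° + 360°k)/2 for k = 0, 1, ..., 1
Roots: 3, -3


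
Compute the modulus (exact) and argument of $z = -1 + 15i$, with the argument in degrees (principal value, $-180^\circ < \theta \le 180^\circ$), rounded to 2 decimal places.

|z| = sqrt((-1)^2 + 15^2) = sqrt(226)
arg(z) = arctan(b/a) = arctan(15/-1) (quadrant-adjusted) = 93.81°


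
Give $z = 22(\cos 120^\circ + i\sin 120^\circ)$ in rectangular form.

a = r cos θ = 22 * -1/2 = -11
b = r sin θ = 22 * sqrt(3)/2 = 11*sqrt(3)
z = -11 + 11*sqrt(3)i


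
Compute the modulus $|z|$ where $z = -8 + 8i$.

|z| = sqrt(a^2 + b^2) = sqrt((-8)^2 + 8^2) = sqrt(128) = sqrt(128)


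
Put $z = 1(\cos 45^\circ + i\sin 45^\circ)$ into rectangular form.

a = r cos θ = 1 * sqrt(2)/2 = sqrt(2)/2
b = r sin θ = 1 * sqrt(2)/2 = sqrt(2)/2
z = sqrt(2)/2 + (sqrt(2)/2)i


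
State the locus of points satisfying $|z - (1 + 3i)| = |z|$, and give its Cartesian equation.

|z - z1| = |z - z2| means z is equidistant from z1 and z2,
i.e. the perpendicular bisector of the segment from (1, 3) to (0, 0) (midpoint (1/2, 3/2)).
With z = x + yi, square both sides:
(x - 1)^2 + (y - 3)^2 = (x - 0)^2 + (y - 0)^2
The x^2 and y^2 terms cancel: -2x + (-6)y = 0 - 10 = -10
Simplify: x + 3y = 5
Locus: Perpendicular bisector of the segment from (1, 3) to (0, 0): the line x + 3y = 5


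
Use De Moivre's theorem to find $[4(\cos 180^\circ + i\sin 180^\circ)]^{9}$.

By De Moivre: z^n = r^n(cos(nθ) + i sin(nθ))
= 4^9(cos(9*180°) + i sin(9*180°))
= 262144(cos 180° + i sin 180°)
= -262144


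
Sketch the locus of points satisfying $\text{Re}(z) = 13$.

Re(z) = x where z = x + yi; the equation x = 13 is satisfied by all points with that x-coordinate
Locus: Vertical line x = 13


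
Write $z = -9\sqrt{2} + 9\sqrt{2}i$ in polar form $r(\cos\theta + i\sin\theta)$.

r = |z| = sqrt(a^2 + b^2) = sqrt((-9*sqrt(2))^2 + (9*sqrt(2))^2) = sqrt(162 + 162) = sqrt(324) = 18
θ = arctan(b/a) = arctan(12.7279/-12.7279) (quadrant-adjusted) = 135°
z = 18(cos 135° + i sin 135°)


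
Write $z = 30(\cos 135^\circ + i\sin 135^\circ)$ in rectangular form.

a = r cos θ = 30 * -sqrt(2)/2 = -15*sqrt(2)
b = r sin θ = 30 * sqrt(2)/2 = 15*sqrt(2)
z = -15*sqrt(2) + 15*sqrt(2)i


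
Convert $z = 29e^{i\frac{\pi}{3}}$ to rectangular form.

a = r cos θ = 29 * 1/2 = 29/2
b = r sin θ = 29 * sqrt(3)/2 = 29*sqrt(3)/2
z = 29/2 + (29*sqrt(3)/2)i


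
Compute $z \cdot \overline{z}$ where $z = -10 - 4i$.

z * conjugate(z) = |z|^2 = a^2 + b^2
= (-10)^2 + (-4)^2 = 116


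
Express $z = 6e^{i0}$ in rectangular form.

a = r cos θ = 6 * 1 = 6
b = r sin θ = 6 * 0 = 0
z = 6


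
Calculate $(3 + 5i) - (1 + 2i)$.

(3 - 1) + (5 - 2)i = 2 + 3i


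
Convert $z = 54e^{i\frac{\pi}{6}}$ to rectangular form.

a = r cos θ = 54 * sqrt(3)/2 = 27*sqrt(3)
b = r sin θ = 54 * 1/2 = 27
z = 27*sqrt(3) + 27i


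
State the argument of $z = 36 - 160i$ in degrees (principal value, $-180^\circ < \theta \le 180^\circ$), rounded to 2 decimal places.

θ = arctan(b/a) = arctan(-160/36) (quadrant-adjusted) = -77.32°


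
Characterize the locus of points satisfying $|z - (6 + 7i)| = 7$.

|z - z0| = r describes a circle centered at z0 with radius r
Here z0 = 6 + 7i and r = 7
Locus: Circle centered at (6, 7) with radius 7


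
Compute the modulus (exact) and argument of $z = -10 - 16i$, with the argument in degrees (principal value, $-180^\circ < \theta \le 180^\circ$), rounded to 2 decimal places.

|z| = sqrt((-10)^2 + (-16)^2) = sqrt(356)
arg(z) = arctan(b/a) = arctan(-16/-10) (quadrant-adjusted) = -122.01°


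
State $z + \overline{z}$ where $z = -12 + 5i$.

z + conjugate(z) = (a + bi) + (a - bi) = 2a
= 2 * (-12) = -24


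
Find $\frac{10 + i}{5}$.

Divisor is real, so divide each part by 5:
= 2 + (1/5)i


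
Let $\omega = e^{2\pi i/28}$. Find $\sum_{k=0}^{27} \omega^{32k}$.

Let ζ = ω^32 = e^(2πi·32/28). Since 28 ∤ 32, ζ ≠ 1.
Sum = Σ_{k=0}^{27} ζ^k = (ζ^28 - 1)/(ζ - 1) = (ω^{32·28} - 1)/(ζ - 1) = (1 - 1)/(ζ - 1) = 0


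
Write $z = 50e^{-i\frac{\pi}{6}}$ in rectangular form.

a = r cos θ = 50 * sqrt(3)/2 = 25*sqrt(3)
b = r sin θ = 50 * -1/2 = -25
z = 25*sqrt(3) - 25i


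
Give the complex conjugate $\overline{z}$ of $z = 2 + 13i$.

If z = a + bi, then conjugate(z) = a - bi
conjugate(2 + 13i) = 2 - 13i


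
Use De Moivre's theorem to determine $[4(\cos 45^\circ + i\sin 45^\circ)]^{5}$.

By De Moivre: z^n = r^n(cos(nθ) + i sin(nθ))
= 4^5(cos(5*45°) + i sin(5*45°))
= 1024(cos 225° + i sin 225°)
= -512*sqrt(2) - 512*sqrt(2)i


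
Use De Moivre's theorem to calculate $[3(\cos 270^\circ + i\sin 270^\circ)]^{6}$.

By De Moivre: z^n = r^n(cos(nθ) + i sin(nθ))
= 3^6(cos(6*270°) + i sin(6*270°))
= 729(cos 180° + i sin 180°)
= -729


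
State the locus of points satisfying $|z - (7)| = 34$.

|z - z0| = r describes a circle centered at z0 with radius r
Here z0 = 7 and r = 34
Locus: Circle centered at (7, 0) with radius 34


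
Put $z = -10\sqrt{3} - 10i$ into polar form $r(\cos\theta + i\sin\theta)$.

r = |z| = sqrt(a^2 + b^2) = sqrt((-10*sqrt(3))^2 + (-10)^2) = sqrt(300 + 100) = sqrt(400) = 20
θ = arctan(b/a) = arctan(-10/-17.3205) (quadrant-adjusted) = 210°
z = 20(cos 210° + i sin 210°)


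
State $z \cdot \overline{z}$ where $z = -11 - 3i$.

z * conjugate(z) = |z|^2 = a^2 + b^2
= (-11)^2 + (-3)^2 = 130


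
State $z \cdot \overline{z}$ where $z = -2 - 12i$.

z * conjugate(z) = |z|^2 = a^2 + b^2
= (-2)^2 + (-12)^2 = 148


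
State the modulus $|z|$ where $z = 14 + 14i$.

|z| = sqrt(a^2 + b^2) = sqrt(14^2 + 14^2) = sqrt(392) = sqrt(392)


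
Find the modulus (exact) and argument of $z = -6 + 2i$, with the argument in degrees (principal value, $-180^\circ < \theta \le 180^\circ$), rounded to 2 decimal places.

|z| = sqrt((-6)^2 + 2^2) = sqrt(40)
arg(z) = arctan(b/a) = arctan(2/-6) (quadrant-adjusted) = 161.57°


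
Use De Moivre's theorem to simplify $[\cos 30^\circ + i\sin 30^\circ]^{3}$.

By De Moivre: z^n = r^n(cos(nθ) + i sin(nθ))
= 1^3(cos(3*30°) + i sin(3*30°))
= 1(cos 90° + i sin 90°)
= i


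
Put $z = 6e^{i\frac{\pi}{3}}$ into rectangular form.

a = r cos θ = 6 * 1/2 = 3
b = r sin θ = 6 * sqrt(3)/2 = 3*sqrt(3)
z = 3 + 3*sqrt(3)i


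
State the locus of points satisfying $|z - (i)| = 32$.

|z - z0| = r describes a circle centered at z0 with radius r
Here z0 = i and r = 32
Locus: Circle centered at (0, 1) with radius 32


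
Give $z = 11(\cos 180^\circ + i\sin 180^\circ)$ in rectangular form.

a = r cos θ = 11 * -1 = -11
b = r sin θ = 11 * 0 = 0
z = -11


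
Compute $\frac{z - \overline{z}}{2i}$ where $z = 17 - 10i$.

z - conjugate(z) = 2bi
(z - conjugate(z))/(2i) = 2bi/(2i) = b = -10


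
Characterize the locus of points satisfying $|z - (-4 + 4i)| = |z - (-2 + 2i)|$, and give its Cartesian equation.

|z - z1| = |z - z2| means z is equidistant from z1 and z2,
i.e. the perpendicular bisector of the segment from (-4, 4) to (-2, 2) (midpoint (-3, 3)).
With z = x + yi, square both sides:
(x - (-4))^2 + (y - 4)^2 = (x - (-2))^2 + (y - 2)^2
The x^2 and y^2 terms cancel: 4x + (-4)y = 8 - 32 = -24
Simplify: x - y = -6
Locus: Perpendicular bisector of the segment from (-4, 4) to (-2, 2): the line x - y = -6


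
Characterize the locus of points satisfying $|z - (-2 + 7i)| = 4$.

|z - z0| = r describes a circle centered at z0 with radius r
Here z0 = -2 + 7i and r = 4
Locus: Circle centered at (-2, 7) with radius 4


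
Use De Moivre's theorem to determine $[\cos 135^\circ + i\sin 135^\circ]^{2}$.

By De Moivre: z^n = r^n(cos(nθ) + i sin(nθ))
= 1^2(cos(2*135°) + i sin(2*135°))
= 1(cos 270° + i sin 270°)
= -i


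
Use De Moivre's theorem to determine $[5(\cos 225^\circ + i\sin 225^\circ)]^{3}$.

By De Moivre: z^n = r^n(cos(nθ) + i sin(nθ))
= 5^3(cos(3*225°) + i sin(3*225°))
= 125(cos 315° + i sin 315°)
= 125*sqrt(2)/2 - (125*sqrt(2)/2)i


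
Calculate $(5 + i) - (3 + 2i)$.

(5 - 3) + (1 - 2)i = 2 - i


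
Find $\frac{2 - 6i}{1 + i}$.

Multiply numerator and denominator by conjugate (1 - i):
= (2 - 6i)(1 - i) / (1^2 + 1^2)
= (-4 - 8i) / 2
= -2 - 4i


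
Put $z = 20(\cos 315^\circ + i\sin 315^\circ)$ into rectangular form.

a = r cos θ = 20 * sqrt(2)/2 = 10*sqrt(2)
b = r sin θ = 20 * -sqrt(2)/2 = -10*sqrt(2)
z = 10*sqrt(2) - 10*sqrt(2)i


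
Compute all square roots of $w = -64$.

|w| = 64, arg(w) = 180°
Root modulus = 64^(1/2) = 8
Root arguments: θ_k = (180° + 360°k)/2 for k = 0, 1, ..., 1
Roots: 8i, -8i


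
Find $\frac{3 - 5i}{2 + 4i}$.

Multiply numerator and denominator by conjugate (2 - 4i):
= (3 - 5i)(2 - 4i) / (2^2 + 4^2)
= (-14 - 22i) / 20
Divide through by 2: (-7 - 11i) / 10
= -7/10 - (11/10)i


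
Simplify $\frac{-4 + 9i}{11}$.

Divisor is real, so divide each part by 11:
= -4/11 + (9/11)i


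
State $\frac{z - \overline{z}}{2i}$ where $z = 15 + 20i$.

z - conjugate(z) = 2bi
(z - conjugate(z))/(2i) = 2bi/(2i) = b = 20


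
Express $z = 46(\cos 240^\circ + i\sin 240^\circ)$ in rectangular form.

a = r cos θ = 46 * -1/2 = -23
b = r sin θ = 46 * -sqrt(3)/2 = -23*sqrt(3)
z = -23 - 23*sqrt(3)i


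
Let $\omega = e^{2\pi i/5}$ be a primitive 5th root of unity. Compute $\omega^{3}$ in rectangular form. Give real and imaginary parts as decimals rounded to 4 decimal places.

ω^3 = e^(2πi·3/5) = e^(i·6π/5)
= cos(6π/5) + i sin(6π/5)
= -0.8090 - 0.5878i


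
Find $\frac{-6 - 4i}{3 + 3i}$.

Multiply numerator and denominator by conjugate (3 - 3i):
= (-6 - 4i)(3 - 3i) / (3^2 + 3^2)
= (-30 + 6i) / 18
Divide through by 6: (-5 + i) / 3
= -5/3 + (1/3)i


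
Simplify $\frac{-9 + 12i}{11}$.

Divisor is real, so divide each part by 11:
= -9/11 + (12/11)i


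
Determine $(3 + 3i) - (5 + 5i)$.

(3 - 5) + (3 - 5)i = -2 - 2i


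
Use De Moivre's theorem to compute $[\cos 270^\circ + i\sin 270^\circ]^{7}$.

By De Moivre: z^n = r^n(cos(nθ) + i sin(nθ))
= 1^7(cos(7*270°) + i sin(7*270°))
= 1(cos 90° + i sin 90°)
= i


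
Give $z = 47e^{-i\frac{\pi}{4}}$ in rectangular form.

a = r cos θ = 47 * sqrt(2)/2 = 47*sqrt(2)/2
b = r sin θ = 47 * -sqrt(2)/2 = -47*sqrt(2)/2
z = 47*sqrt(2)/2 - (47*sqrt(2)/2)i


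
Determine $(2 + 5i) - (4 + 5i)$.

(2 - 4) + (5 - 5)i = -2


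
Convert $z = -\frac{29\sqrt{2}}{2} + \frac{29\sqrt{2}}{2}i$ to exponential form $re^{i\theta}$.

r = |z| = sqrt((-29*sqrt(2)/2)^2 + (29*sqrt(2)/2)^2) = sqrt(841/2 + 841/2) = sqrt(841) = 29
θ = arctan(b/a) = arctan(20.5061/-20.5061) (quadrant-adjusted) = 135° = 3π/4
z = 29e^(i*3π/4)


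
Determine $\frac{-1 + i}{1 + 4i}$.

Multiply numerator and denominator by conjugate (1 - 4i):
= (-1 + i)(1 - 4i) / (1^2 + 4^2)
= (3 + 5i) / 17
= 3/17 + (5/17)i


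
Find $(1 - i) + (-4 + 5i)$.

(1 + (-4)) + (-1 + 5)i = -3 + 4i


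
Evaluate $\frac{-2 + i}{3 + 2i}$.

Multiply numerator and denominator by conjugate (3 - 2i):
= (-2 + i)(3 - 2i) / (3^2 + 2^2)
= (-4 + 7i) / 13
= -4/13 + (7/13)i


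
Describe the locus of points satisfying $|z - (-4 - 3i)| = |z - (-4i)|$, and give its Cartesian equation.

|z - z1| = |z - z2| means z is equidistant from z1 and z2,
i.e. the perpendicular bisector of the segment from (-4, -3) to (0, -4) (midpoint (-2, -7/2)).
With z = x + yi, square both sides:
(x - (-4))^2 + (y - (-3))^2 = (x - 0)^2 + (y - (-4))^2
The x^2 and y^2 terms cancel: 8x + (-2)y = 16 - 25 = -9
Simplify: 8x - 2y = -9
Locus: Perpendicular bisector of the segment from (-4, -3) to (0, -4): the line 8x - 2y = -9


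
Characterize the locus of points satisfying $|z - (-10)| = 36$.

|z - z0| = r describes a circle centered at z0 with radius r
Here z0 = -10 and r = 36
Locus: Circle centered at (-10, 0) with radius 36


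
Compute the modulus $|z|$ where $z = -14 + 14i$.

|z| = sqrt(a^2 + b^2) = sqrt((-14)^2 + 14^2) = sqrt(392) = sqrt(392)


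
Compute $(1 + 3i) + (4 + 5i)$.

(1 + 4) + (3 + 5)i = 5 + 8i


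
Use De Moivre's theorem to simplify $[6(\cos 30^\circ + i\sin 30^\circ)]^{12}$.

By De Moivre: z^n = r^n(cos(nθ) + i sin(nθ))
= 6^12(cos(12*30°) + i sin(12*30°))
= 2176782336(cos 0° + i sin 0°)
= 2176782336


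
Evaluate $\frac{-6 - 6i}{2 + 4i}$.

Multiply numerator and denominator by conjugate (2 - 4i):
= (-6 - 6i)(2 - 4i) / (2^2 + 4^2)
= (-36 + 12i) / 20
Divide through by 4: (-9 + 3i) / 5
= -9/5 + (3/5)i


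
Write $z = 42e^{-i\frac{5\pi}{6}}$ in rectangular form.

a = r cos θ = 42 * -sqrt(3)/2 = -21*sqrt(3)
b = r sin θ = 42 * -1/2 = -21
z = -21*sqrt(3) - 21i


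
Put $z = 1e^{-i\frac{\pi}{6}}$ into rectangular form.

a = r cos θ = 1 * sqrt(3)/2 = sqrt(3)/2
b = r sin θ = 1 * -1/2 = -1/2
z = sqrt(3)/2 - (1/2)i


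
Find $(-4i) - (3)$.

(0 - 3) + (-4 - 0)i = -3 - 4i


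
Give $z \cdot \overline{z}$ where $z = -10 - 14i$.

z * conjugate(z) = |z|^2 = a^2 + b^2
= (-10)^2 + (-14)^2 = 296


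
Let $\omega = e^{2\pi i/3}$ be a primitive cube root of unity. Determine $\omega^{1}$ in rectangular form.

ω^1 = e^(2πi·1/3) = e^(i·2π/3)
= cos(2π/3) + i sin(2π/3)
= -1/2 + (sqrt(3)/2)i


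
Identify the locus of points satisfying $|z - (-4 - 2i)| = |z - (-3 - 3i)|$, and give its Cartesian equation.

|z - z1| = |z - z2| means z is equidistant from z1 and z2,
i.e. the perpendicular bisector of the segment from (-4, -2) to (-3, -3) (midpoint (-7/2, -5/2)).
With z = x + yi, square both sides:
(x - (-4))^2 + (y - (-2))^2 = (x - (-3))^2 + (y - (-3))^2
The x^2 and y^2 terms cancel: 2x + (-2)y = 18 - 20 = -2
Simplify: x - y = -1
Locus: Perpendicular bisector of the segment from (-4, -2) to (-3, -3): the line x - y = -1


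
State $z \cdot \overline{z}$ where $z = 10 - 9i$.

z * conjugate(z) = |z|^2 = a^2 + b^2
= 10^2 + (-9)^2 = 181


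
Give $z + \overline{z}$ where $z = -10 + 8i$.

z + conjugate(z) = (a + bi) + (a - bi) = 2a
= 2 * (-10) = -20


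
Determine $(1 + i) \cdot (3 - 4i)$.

(a1*a2 - b1*b2) + (a1*b2 + b1*a2)i
= (3 - (-4)) + (-4 + 3)i
= 7 - i


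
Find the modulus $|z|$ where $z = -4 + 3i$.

|z| = sqrt(a^2 + b^2) = sqrt((-4)^2 + 3^2) = sqrt(25) = 5


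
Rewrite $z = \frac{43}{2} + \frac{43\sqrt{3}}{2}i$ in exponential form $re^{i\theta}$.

r = |z| = sqrt((43/2)^2 + (43*sqrt(3)/2)^2) = sqrt(1849/4 + 5547/4) = sqrt(1849) = 43
θ = arctan(b/a) = arctan(37.2391/21.5) (quadrant-adjusted) = 60° = π/3
z = 43e^(i*π/3)


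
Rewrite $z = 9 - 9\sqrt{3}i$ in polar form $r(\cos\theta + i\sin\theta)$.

r = |z| = sqrt(a^2 + b^2) = sqrt((9)^2 + (-9*sqrt(3))^2) = sqrt(81 + 243) = sqrt(324) = 18
θ = arctan(b/a) = arctan(-15.5885/9) (quadrant-adjusted) = 300°
z = 18(cos 300° + i sin 300°)


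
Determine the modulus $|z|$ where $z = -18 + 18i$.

|z| = sqrt(a^2 + b^2) = sqrt((-18)^2 + 18^2) = sqrt(648) = sqrt(648)


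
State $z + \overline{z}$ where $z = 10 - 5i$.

z + conjugate(z) = (a + bi) + (a - bi) = 2a
= 2 * 10 = 20


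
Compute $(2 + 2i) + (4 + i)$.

(2 + 4) + (2 + 1)i = 6 + 3i


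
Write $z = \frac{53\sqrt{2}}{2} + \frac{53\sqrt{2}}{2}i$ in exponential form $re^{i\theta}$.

r = |z| = sqrt((53*sqrt(2)/2)^2 + (53*sqrt(2)/2)^2) = sqrt(2809/2 + 2809/2) = sqrt(2809) = 53
θ = arctan(b/a) = arctan(37.4767/37.4767) (quadrant-adjusted) = 45° = π/4
z = 53e^(i*π/4)


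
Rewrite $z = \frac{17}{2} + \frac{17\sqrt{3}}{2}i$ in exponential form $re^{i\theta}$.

r = |z| = sqrt((17/2)^2 + (17*sqrt(3)/2)^2) = sqrt(289/4 + 867/4) = sqrt(289) = 17
θ = arctan(b/a) = arctan(14.7224/8.5) (quadrant-adjusted) = 60° = π/3
z = 17e^(i*π/3)


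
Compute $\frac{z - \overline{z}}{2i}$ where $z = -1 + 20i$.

z - conjugate(z) = 2bi
(z - conjugate(z))/(2i) = 2bi/(2i) = b = 20


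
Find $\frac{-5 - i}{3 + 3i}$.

Multiply numerator and denominator by conjugate (3 - 3i):
= (-5 - i)(3 - 3i) / (3^2 + 3^2)
= (-18 + 12i) / 18
Divide through by 6: (-3 + 2i) / 3
= -1 + (2/3)i


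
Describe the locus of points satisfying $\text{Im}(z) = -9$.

Im(z) = y where z = x + yi; the equation y = -9 is satisfied by all points with that y-coordinate
Locus: Horizontal line y = -9


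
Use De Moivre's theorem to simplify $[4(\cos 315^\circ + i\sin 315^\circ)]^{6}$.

By De Moivre: z^n = r^n(cos(nθ) + i sin(nθ))
= 4^6(cos(6*315°) + i sin(6*315°))
= 4096(cos 90° + i sin 90°)
= 4096i


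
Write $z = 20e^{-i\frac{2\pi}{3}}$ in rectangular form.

a = r cos θ = 20 * -1/2 = -10
b = r sin θ = 20 * -sqrt(3)/2 = -10*sqrt(3)
z = -10 - 10*sqrt(3)i


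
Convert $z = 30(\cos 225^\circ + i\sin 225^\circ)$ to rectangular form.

a = r cos θ = 30 * -sqrt(2)/2 = -15*sqrt(2)
b = r sin θ = 30 * -sqrt(2)/2 = -15*sqrt(2)
z = -15*sqrt(2) - 15*sqrt(2)i


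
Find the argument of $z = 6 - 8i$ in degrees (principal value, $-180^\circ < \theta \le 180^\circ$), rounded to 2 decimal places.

θ = arctan(b/a) = arctan(-8/6) (quadrant-adjusted) = -53.13°


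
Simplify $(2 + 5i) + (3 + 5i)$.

(2 + 3) + (5 + 5)i = 5 + 10i


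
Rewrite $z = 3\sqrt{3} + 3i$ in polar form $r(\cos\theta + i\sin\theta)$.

r = |z| = sqrt(a^2 + b^2) = sqrt((3*sqrt(3))^2 + (3)^2) = sqrt(27 + 9) = sqrt(36) = 6
θ = arctan(b/a) = arctan(3/5.1962) (quadrant-adjusted) = 30°
z = 6(cos 30° + i sin 30°)


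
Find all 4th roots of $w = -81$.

|w| = 81, arg(w) = 180°
Root modulus = 81^(1/4) = 3
Root arguments: θ_k = (180° + 360°k)/4 for k = 0, 1, ..., 3
Roots: 3*sqrt(2)/2 + (3*sqrt(2)/2)i, -3*sqrt(2)/2 + (3*sqrt(2)/2)i, -3*sqrt(2)/2 - (3*sqrt(2)/2)i, 3*sqrt(2)/2 - (3*sqrt(2)/2)i


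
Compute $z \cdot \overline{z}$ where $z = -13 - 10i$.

z * conjugate(z) = |z|^2 = a^2 + b^2
= (-13)^2 + (-10)^2 = 269


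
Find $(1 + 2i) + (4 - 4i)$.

(1 + 4) + (2 + (-4))i = 5 - 2i


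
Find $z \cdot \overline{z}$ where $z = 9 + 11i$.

z * conjugate(z) = |z|^2 = a^2 + b^2
= 9^2 + 11^2 = 202


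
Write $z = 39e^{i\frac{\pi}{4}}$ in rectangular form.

a = r cos θ = 39 * sqrt(2)/2 = 39*sqrt(2)/2
b = r sin θ = 39 * sqrt(2)/2 = 39*sqrt(2)/2
z = 39*sqrt(2)/2 + (39*sqrt(2)/2)i


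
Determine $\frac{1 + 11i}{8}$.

Divisor is real, so divide each part by 8:
= 1/8 + (11/8)i


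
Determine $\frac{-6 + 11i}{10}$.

Divisor is real, so divide each part by 10:
= -3/5 + (11/10)i


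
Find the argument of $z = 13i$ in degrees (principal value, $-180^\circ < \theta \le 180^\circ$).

a = 0 and b > 0, so z lies on the positive imaginary axis: θ = 90°


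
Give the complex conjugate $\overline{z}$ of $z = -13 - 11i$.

If z = a + bi, then conjugate(z) = a - bi
conjugate(-13 - 11i) = -13 + 11i


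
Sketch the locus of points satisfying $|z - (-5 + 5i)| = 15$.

|z - z0| = r describes a circle centered at z0 with radius r
Here z0 = -5 + 5i and r = 15
Locus: Circle centered at (-5, 5) with radius 15


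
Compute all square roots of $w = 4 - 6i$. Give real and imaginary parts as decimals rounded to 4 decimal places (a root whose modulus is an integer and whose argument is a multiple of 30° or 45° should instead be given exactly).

|w| = sqrt(52) ≈ 7.211103, arg(w) ≈ 303.690068°
Root modulus = sqrt(52)^(1/2) ≈ 2.685350
Root arguments: θ_k = (arg(w) + 360°k)/2 for k = 0, 1, ..., 1
Compute each root as (root modulus)(cos θ_k + i sin θ_k) using full-precision intermediates, then round to 4 decimal places.
Roots: -2.3676 + 1.2671i, 2.3676 - 1.2671i


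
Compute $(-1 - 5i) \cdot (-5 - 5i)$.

(a1*a2 - b1*b2) + (a1*b2 + b1*a2)i
= (5 - 25) + (5 + 25)i
= -20 + 30i


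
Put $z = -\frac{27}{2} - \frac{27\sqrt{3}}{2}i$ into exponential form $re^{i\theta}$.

r = |z| = sqrt((-27/2)^2 + (-27*sqrt(3)/2)^2) = sqrt(729/4 + 2187/4) = sqrt(729) = 27
θ = arctan(b/a) = arctan(-23.3827/-13.5) (quadrant-adjusted) = -120° = -2π/3
z = 27e^(-i*2π/3)


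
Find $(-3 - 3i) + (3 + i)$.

(-3 + 3) + (-3 + 1)i = -2i


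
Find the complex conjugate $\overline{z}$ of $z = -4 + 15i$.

If z = a + bi, then conjugate(z) = a - bi
conjugate(-4 + 15i) = -4 - 15i


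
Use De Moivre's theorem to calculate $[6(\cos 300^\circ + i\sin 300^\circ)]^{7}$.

By De Moivre: z^n = r^n(cos(nθ) + i sin(nθ))
= 6^7(cos(7*300°) + i sin(7*300°))
= 279936(cos 300° + i sin 300°)
= 139968 - 139968*sqrt(3)i


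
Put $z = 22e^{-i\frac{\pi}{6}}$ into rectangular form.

a = r cos θ = 22 * sqrt(3)/2 = 11*sqrt(3)
b = r sin θ = 22 * -1/2 = -11
z = 11*sqrt(3) - 11i


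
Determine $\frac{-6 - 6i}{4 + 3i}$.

Multiply numerator and denominator by conjugate (4 - 3i):
= (-6 - 6i)(4 - 3i) / (4^2 + 3^2)
= (-42 - 6i) / 25
= -42/25 - (6/25)i


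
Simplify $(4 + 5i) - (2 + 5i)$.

(4 - 2) + (5 - 5)i = 2


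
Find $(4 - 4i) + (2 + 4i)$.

(4 + 2) + (-4 + 4)i = 6


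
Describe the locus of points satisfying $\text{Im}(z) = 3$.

Im(z) = y where z = x + yi; the equation y = 3 is satisfied by all points with that y-coordinate
Locus: Horizontal line y = 3


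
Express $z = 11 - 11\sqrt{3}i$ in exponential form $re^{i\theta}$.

r = |z| = sqrt((11)^2 + (-11*sqrt(3))^2) = sqrt(121 + 363) = sqrt(484) = 22
θ = arctan(b/a) = arctan(-19.0526/11) (quadrant-adjusted) = -60° = -π/3
z = 22e^(-i*π/3)


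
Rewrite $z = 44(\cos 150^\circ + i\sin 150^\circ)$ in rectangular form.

a = r cos θ = 44 * -sqrt(3)/2 = -22*sqrt(3)
b = r sin θ = 44 * 1/2 = 22
z = -22*sqrt(3) + 22i


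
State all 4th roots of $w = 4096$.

|w| = 4096, arg(w) = 0°
Root modulus = 4096^(1/4) = 8
Root arguments: θ_k = (0° + 360°k)/4 for k = 0, 1, ..., 3
Roots: 8, 8i, -8, -8i


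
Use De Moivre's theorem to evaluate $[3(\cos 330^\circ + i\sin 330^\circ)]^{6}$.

By De Moivre: z^n = r^n(cos(nθ) + i sin(nθ))
= 3^6(cos(6*330°) + i sin(6*330°))
= 729(cos 180° + i sin 180°)
= -729


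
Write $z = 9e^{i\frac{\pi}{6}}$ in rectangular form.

a = r cos θ = 9 * sqrt(3)/2 = 9*sqrt(3)/2
b = r sin θ = 9 * 1/2 = 9/2
z = 9*sqrt(3)/2 + (9/2)i


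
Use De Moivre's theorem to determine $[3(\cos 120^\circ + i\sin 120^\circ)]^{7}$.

By De Moivre: z^n = r^n(cos(nθ) + i sin(nθ))
= 3^7(cos(7*120°) + i sin(7*120°))
= 2187(cos 120° + i sin 120°)
= -2187/2 + (2187*sqrt(3)/2)i


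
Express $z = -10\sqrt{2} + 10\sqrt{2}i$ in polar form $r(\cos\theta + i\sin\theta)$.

r = |z| = sqrt(a^2 + b^2) = sqrt((-10*sqrt(2))^2 + (10*sqrt(2))^2) = sqrt(200 + 200) = sqrt(400) = 20
θ = arctan(b/a) = arctan(14.1421/-14.1421) (quadrant-adjusted) = 135°
z = 20(cos 135° + i sin 135°)


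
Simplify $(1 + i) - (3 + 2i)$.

(1 - 3) + (1 - 2)i = -2 - i


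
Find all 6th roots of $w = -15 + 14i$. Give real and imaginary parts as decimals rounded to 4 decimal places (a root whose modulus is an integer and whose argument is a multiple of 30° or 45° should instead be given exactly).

|w| = sqrt(421) ≈ 20.518285, arg(w) ≈ 136.974934°
Root modulus = sqrt(421)^(1/6) ≈ 1.654589
Root arguments: θ_k = (arg(w) + 360°k)/6 for k = 0, 1, ..., 5
Compute each root as (root modulus)(cos θ_k + i sin θ_k) using full-precision intermediates, then round to 4 decimal places.
Roots: 1.5250 + 0.6420i, 0.2065 + 1.6416i, -1.3184 + 0.9997i, -1.5250 - 0.6420i, -0.2065 - 1.6416i, 1.3184 - 0.9997i


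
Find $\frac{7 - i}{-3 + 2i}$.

Multiply numerator and denominator by conjugate (-3 - 2i):
= (7 - i)(-3 - 2i) / ((-3)^2 + 2^2)
= (-23 - 11i) / 13
= -23/13 - (11/13)i


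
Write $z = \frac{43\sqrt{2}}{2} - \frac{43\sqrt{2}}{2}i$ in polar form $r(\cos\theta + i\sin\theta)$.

r = |z| = sqrt(a^2 + b^2) = sqrt((43*sqrt(2)/2)^2 + (-43*sqrt(2)/2)^2) = sqrt(1849/2 + 1849/2) = sqrt(1849) = 43
θ = arctan(b/a) = arctan(-30.4056/30.4056) (quadrant-adjusted) = 315°
z = 43(cos 315° + i sin 315°)


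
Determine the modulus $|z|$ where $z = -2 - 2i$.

|z| = sqrt(a^2 + b^2) = sqrt((-2)^2 + (-2)^2) = sqrt(8) = sqrt(8)


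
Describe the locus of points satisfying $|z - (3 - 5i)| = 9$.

|z - z0| = r describes a circle centered at z0 with radius r
Here z0 = 3 - 5i and r = 9
Locus: Circle centered at (3, -5) with radius 9


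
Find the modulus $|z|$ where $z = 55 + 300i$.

|z| = sqrt(a^2 + b^2) = sqrt(55^2 + 300^2) = sqrt(93025) = 305


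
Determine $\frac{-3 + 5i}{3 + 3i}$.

Multiply numerator and denominator by conjugate (3 - 3i):
= (-3 + 5i)(3 - 3i) / (3^2 + 3^2)
= (6 + 24i) / 18
Divide through by 6: (1 + 4i) / 3
= 1/3 + (4/3)i


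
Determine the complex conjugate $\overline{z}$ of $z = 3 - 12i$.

If z = a + bi, then conjugate(z) = a - bi
conjugate(3 - 12i) = 3 + 12i


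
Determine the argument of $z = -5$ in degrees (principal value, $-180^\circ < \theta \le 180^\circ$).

b = 0 and a < 0, so z lies on the negative real axis: θ = 180°


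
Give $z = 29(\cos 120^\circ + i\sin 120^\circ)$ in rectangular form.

a = r cos θ = 29 * -1/2 = -29/2
b = r sin θ = 29 * sqrt(3)/2 = 29*sqrt(3)/2
z = -29/2 + (29*sqrt(3)/2)i


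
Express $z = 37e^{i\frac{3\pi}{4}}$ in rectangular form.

a = r cos θ = 37 * -sqrt(2)/2 = -37*sqrt(2)/2
b = r sin θ = 37 * sqrt(2)/2 = 37*sqrt(2)/2
z = -37*sqrt(2)/2 + (37*sqrt(2)/2)i


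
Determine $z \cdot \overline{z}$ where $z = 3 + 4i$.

z * conjugate(z) = |z|^2 = a^2 + b^2
= 3^2 + 4^2 = 25


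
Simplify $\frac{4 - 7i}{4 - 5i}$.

Multiply numerator and denominator by conjugate (4 + 5i):
= (4 - 7i)(4 + 5i) / (4^2 + (-5)^2)
= (51 - 8i) / 41
= 51/41 - (8/41)i


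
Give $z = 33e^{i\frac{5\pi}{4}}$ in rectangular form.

a = r cos θ = 33 * -sqrt(2)/2 = -33*sqrt(2)/2
b = r sin θ = 33 * -sqrt(2)/2 = -33*sqrt(2)/2
z = -33*sqrt(2)/2 - (33*sqrt(2)/2)i


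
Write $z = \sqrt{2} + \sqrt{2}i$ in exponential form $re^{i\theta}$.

r = |z| = sqrt((sqrt(2))^2 + (sqrt(2))^2) = sqrt(2 + 2) = sqrt(4) = 2
θ = arctan(b/a) = arctan(1.4142/1.4142) (quadrant-adjusted) = 45° = π/4
z = 2e^(i*π/4)


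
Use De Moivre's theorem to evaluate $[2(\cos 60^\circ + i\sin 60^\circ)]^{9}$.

By De Moivre: z^n = r^n(cos(nθ) + i sin(nθ))
= 2^9(cos(9*60°) + i sin(9*60°))
= 512(cos 180° + i sin 180°)
= -512


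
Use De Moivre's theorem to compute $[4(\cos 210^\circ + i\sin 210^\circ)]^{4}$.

By De Moivre: z^n = r^n(cos(nθ) + i sin(nθ))
= 4^4(cos(4*210°) + i sin(4*210°))
= 256(cos 120° + i sin 120°)
= -128 + 128*sqrt(3)i


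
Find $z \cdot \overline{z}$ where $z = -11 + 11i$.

z * conjugate(z) = |z|^2 = a^2 + b^2
= (-11)^2 + 11^2 = 242


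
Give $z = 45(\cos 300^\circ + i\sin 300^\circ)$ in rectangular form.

a = r cos θ = 45 * 1/2 = 45/2
b = r sin θ = 45 * -sqrt(3)/2 = -45*sqrt(3)/2
z = 45/2 - (45*sqrt(3)/2)i


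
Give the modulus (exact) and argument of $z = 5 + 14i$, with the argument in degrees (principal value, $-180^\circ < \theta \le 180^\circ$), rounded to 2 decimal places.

|z| = sqrt(5^2 + 14^2) = sqrt(221)
arg(z) = arctan(b/a) = arctan(14/5) (quadrant-adjusted) = 70.35°


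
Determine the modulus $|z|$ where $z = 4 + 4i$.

|z| = sqrt(a^2 + b^2) = sqrt(4^2 + 4^2) = sqrt(32) = sqrt(32)


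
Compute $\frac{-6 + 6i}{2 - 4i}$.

Multiply numerator and denominator by conjugate (2 + 4i):
= (-6 + 6i)(2 + 4i) / (2^2 + (-4)^2)
= (-36 - 12i) / 20
Divide through by 4: (-9 - 3i) / 5
= -9/5 - (3/5)i


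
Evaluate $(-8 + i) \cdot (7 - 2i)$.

(a1*a2 - b1*b2) + (a1*b2 + b1*a2)i
= (-56 - (-2)) + (16 + 7)i
= -54 + 23i


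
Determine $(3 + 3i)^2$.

(a + bi)^2 = a^2 - b^2 + 2abi
= 3^2 - 3^2 + 2*3*3i
= 18i


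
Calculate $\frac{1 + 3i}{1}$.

Divisor is real, so divide each part by 1:
= 1 + 3i


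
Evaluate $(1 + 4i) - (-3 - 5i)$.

(1 - (-3)) + (4 - (-5))i = 4 + 9i


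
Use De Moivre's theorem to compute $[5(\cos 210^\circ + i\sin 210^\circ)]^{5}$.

By De Moivre: z^n = r^n(cos(nθ) + i sin(nθ))
= 5^5(cos(5*210°) + i sin(5*210°))
= 3125(cos 330° + i sin 330°)
= 3125*sqrt(3)/2 - (3125/2)i


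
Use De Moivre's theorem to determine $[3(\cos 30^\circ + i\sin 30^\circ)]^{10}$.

By De Moivre: z^n = r^n(cos(nθ) + i sin(nθ))
= 3^10(cos(10*30°) + i sin(10*30°))
= 59049(cos 300° + i sin 300°)
= 59049/2 - (59049*sqrt(3)/2)i


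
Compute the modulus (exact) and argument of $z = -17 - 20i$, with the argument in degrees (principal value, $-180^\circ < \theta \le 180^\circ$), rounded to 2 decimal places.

|z| = sqrt((-17)^2 + (-20)^2) = sqrt(689)
arg(z) = arctan(b/a) = arctan(-20/-17) (quadrant-adjusted) = -130.36°


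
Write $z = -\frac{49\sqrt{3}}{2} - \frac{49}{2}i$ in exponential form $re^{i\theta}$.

r = |z| = sqrt((-49*sqrt(3)/2)^2 + (-49/2)^2) = sqrt(7203/4 + 2401/4) = sqrt(2401) = 49
θ = arctan(b/a) = arctan(-24.5/-42.4352) (quadrant-adjusted) = 210° = 7π/6
z = 49e^(i*7π/6)


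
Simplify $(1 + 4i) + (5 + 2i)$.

(1 + 5) + (4 + 2)i = 6 + 6i
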